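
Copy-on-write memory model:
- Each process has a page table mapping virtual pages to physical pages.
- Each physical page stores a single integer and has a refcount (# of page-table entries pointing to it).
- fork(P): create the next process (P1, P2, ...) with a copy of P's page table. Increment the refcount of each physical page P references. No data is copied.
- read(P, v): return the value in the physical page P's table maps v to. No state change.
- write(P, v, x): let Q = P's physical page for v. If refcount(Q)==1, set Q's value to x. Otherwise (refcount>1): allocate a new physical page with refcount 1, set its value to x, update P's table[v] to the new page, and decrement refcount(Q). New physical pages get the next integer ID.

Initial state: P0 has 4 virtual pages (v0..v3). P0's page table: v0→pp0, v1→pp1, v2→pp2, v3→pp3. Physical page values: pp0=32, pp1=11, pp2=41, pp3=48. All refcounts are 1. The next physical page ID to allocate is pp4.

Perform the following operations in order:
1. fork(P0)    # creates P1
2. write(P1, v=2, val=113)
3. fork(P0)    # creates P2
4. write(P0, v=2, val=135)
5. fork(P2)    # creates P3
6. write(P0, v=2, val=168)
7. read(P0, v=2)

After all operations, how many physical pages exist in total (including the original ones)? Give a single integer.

Answer: 6

Derivation:
Op 1: fork(P0) -> P1. 4 ppages; refcounts: pp0:2 pp1:2 pp2:2 pp3:2
Op 2: write(P1, v2, 113). refcount(pp2)=2>1 -> COPY to pp4. 5 ppages; refcounts: pp0:2 pp1:2 pp2:1 pp3:2 pp4:1
Op 3: fork(P0) -> P2. 5 ppages; refcounts: pp0:3 pp1:3 pp2:2 pp3:3 pp4:1
Op 4: write(P0, v2, 135). refcount(pp2)=2>1 -> COPY to pp5. 6 ppages; refcounts: pp0:3 pp1:3 pp2:1 pp3:3 pp4:1 pp5:1
Op 5: fork(P2) -> P3. 6 ppages; refcounts: pp0:4 pp1:4 pp2:2 pp3:4 pp4:1 pp5:1
Op 6: write(P0, v2, 168). refcount(pp5)=1 -> write in place. 6 ppages; refcounts: pp0:4 pp1:4 pp2:2 pp3:4 pp4:1 pp5:1
Op 7: read(P0, v2) -> 168. No state change.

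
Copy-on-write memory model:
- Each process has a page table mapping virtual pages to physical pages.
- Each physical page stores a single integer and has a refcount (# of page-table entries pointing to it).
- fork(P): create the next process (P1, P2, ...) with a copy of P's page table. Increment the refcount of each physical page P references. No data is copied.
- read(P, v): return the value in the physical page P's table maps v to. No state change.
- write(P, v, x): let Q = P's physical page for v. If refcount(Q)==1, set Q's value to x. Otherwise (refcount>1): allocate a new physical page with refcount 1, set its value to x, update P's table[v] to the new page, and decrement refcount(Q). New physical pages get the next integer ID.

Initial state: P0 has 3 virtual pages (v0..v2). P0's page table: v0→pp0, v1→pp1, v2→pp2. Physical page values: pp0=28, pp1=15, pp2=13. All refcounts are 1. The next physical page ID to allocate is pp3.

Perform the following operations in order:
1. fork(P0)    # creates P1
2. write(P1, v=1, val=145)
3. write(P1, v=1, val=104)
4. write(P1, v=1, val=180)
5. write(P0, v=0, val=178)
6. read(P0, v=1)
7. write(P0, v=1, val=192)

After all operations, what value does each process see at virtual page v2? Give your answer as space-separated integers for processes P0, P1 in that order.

Answer: 13 13

Derivation:
Op 1: fork(P0) -> P1. 3 ppages; refcounts: pp0:2 pp1:2 pp2:2
Op 2: write(P1, v1, 145). refcount(pp1)=2>1 -> COPY to pp3. 4 ppages; refcounts: pp0:2 pp1:1 pp2:2 pp3:1
Op 3: write(P1, v1, 104). refcount(pp3)=1 -> write in place. 4 ppages; refcounts: pp0:2 pp1:1 pp2:2 pp3:1
Op 4: write(P1, v1, 180). refcount(pp3)=1 -> write in place. 4 ppages; refcounts: pp0:2 pp1:1 pp2:2 pp3:1
Op 5: write(P0, v0, 178). refcount(pp0)=2>1 -> COPY to pp4. 5 ppages; refcounts: pp0:1 pp1:1 pp2:2 pp3:1 pp4:1
Op 6: read(P0, v1) -> 15. No state change.
Op 7: write(P0, v1, 192). refcount(pp1)=1 -> write in place. 5 ppages; refcounts: pp0:1 pp1:1 pp2:2 pp3:1 pp4:1
P0: v2 -> pp2 = 13
P1: v2 -> pp2 = 13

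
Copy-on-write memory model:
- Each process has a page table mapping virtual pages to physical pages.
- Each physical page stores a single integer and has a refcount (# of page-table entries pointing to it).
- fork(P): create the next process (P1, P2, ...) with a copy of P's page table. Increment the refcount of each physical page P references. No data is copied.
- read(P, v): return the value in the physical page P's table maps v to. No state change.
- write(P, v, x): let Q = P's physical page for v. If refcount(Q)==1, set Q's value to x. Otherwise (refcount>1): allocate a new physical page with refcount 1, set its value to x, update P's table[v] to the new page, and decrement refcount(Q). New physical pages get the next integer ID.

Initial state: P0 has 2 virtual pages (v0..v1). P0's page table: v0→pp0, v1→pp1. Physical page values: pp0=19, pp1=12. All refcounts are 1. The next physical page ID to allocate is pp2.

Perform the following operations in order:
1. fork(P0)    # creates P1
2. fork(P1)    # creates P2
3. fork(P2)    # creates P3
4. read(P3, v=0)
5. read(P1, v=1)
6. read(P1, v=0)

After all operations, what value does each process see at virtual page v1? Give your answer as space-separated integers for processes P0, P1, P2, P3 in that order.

Answer: 12 12 12 12

Derivation:
Op 1: fork(P0) -> P1. 2 ppages; refcounts: pp0:2 pp1:2
Op 2: fork(P1) -> P2. 2 ppages; refcounts: pp0:3 pp1:3
Op 3: fork(P2) -> P3. 2 ppages; refcounts: pp0:4 pp1:4
Op 4: read(P3, v0) -> 19. No state change.
Op 5: read(P1, v1) -> 12. No state change.
Op 6: read(P1, v0) -> 19. No state change.
P0: v1 -> pp1 = 12
P1: v1 -> pp1 = 12
P2: v1 -> pp1 = 12
P3: v1 -> pp1 = 12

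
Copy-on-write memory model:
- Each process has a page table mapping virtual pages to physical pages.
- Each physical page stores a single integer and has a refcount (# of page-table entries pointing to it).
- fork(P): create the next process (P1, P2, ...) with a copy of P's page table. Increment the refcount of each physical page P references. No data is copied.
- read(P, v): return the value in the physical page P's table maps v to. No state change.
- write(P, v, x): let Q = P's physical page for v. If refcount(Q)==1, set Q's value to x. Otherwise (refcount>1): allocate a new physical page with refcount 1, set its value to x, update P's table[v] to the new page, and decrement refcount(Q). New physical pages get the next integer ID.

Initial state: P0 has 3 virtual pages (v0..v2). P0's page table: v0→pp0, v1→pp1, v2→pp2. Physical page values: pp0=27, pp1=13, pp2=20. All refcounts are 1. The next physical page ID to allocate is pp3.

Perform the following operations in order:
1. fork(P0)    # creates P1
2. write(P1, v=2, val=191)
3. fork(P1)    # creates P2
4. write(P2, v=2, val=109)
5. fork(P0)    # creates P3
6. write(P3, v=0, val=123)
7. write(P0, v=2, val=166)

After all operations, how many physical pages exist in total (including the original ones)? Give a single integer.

Op 1: fork(P0) -> P1. 3 ppages; refcounts: pp0:2 pp1:2 pp2:2
Op 2: write(P1, v2, 191). refcount(pp2)=2>1 -> COPY to pp3. 4 ppages; refcounts: pp0:2 pp1:2 pp2:1 pp3:1
Op 3: fork(P1) -> P2. 4 ppages; refcounts: pp0:3 pp1:3 pp2:1 pp3:2
Op 4: write(P2, v2, 109). refcount(pp3)=2>1 -> COPY to pp4. 5 ppages; refcounts: pp0:3 pp1:3 pp2:1 pp3:1 pp4:1
Op 5: fork(P0) -> P3. 5 ppages; refcounts: pp0:4 pp1:4 pp2:2 pp3:1 pp4:1
Op 6: write(P3, v0, 123). refcount(pp0)=4>1 -> COPY to pp5. 6 ppages; refcounts: pp0:3 pp1:4 pp2:2 pp3:1 pp4:1 pp5:1
Op 7: write(P0, v2, 166). refcount(pp2)=2>1 -> COPY to pp6. 7 ppages; refcounts: pp0:3 pp1:4 pp2:1 pp3:1 pp4:1 pp5:1 pp6:1

Answer: 7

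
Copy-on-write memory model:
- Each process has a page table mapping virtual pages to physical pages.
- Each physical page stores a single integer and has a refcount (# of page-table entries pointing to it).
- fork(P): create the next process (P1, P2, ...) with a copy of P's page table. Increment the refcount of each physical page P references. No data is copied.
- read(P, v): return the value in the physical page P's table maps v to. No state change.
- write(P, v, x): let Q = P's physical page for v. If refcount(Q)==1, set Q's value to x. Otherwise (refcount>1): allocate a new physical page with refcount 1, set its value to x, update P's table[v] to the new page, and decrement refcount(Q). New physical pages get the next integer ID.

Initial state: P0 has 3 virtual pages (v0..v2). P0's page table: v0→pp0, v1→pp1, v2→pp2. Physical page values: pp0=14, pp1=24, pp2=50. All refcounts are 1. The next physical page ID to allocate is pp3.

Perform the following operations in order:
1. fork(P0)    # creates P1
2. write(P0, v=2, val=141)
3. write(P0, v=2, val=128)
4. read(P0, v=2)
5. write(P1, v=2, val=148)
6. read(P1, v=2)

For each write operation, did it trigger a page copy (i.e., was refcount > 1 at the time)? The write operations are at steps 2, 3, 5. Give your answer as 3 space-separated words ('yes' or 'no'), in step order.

Op 1: fork(P0) -> P1. 3 ppages; refcounts: pp0:2 pp1:2 pp2:2
Op 2: write(P0, v2, 141). refcount(pp2)=2>1 -> COPY to pp3. 4 ppages; refcounts: pp0:2 pp1:2 pp2:1 pp3:1
Op 3: write(P0, v2, 128). refcount(pp3)=1 -> write in place. 4 ppages; refcounts: pp0:2 pp1:2 pp2:1 pp3:1
Op 4: read(P0, v2) -> 128. No state change.
Op 5: write(P1, v2, 148). refcount(pp2)=1 -> write in place. 4 ppages; refcounts: pp0:2 pp1:2 pp2:1 pp3:1
Op 6: read(P1, v2) -> 148. No state change.

yes no no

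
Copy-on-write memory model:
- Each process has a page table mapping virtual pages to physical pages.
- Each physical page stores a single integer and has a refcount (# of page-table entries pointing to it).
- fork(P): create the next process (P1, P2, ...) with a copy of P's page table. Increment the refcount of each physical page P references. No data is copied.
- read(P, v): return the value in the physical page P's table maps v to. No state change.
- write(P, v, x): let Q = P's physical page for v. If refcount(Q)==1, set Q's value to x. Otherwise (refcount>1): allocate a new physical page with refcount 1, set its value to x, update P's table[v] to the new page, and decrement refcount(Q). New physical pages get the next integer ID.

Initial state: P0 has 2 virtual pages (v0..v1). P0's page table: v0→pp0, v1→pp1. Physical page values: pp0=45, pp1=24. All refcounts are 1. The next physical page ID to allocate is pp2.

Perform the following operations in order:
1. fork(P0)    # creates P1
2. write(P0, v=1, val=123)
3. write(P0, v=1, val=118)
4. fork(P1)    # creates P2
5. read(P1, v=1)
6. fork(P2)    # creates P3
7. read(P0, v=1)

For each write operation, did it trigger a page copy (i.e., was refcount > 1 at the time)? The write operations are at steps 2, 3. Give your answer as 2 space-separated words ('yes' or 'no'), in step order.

Op 1: fork(P0) -> P1. 2 ppages; refcounts: pp0:2 pp1:2
Op 2: write(P0, v1, 123). refcount(pp1)=2>1 -> COPY to pp2. 3 ppages; refcounts: pp0:2 pp1:1 pp2:1
Op 3: write(P0, v1, 118). refcount(pp2)=1 -> write in place. 3 ppages; refcounts: pp0:2 pp1:1 pp2:1
Op 4: fork(P1) -> P2. 3 ppages; refcounts: pp0:3 pp1:2 pp2:1
Op 5: read(P1, v1) -> 24. No state change.
Op 6: fork(P2) -> P3. 3 ppages; refcounts: pp0:4 pp1:3 pp2:1
Op 7: read(P0, v1) -> 118. No state change.

yes no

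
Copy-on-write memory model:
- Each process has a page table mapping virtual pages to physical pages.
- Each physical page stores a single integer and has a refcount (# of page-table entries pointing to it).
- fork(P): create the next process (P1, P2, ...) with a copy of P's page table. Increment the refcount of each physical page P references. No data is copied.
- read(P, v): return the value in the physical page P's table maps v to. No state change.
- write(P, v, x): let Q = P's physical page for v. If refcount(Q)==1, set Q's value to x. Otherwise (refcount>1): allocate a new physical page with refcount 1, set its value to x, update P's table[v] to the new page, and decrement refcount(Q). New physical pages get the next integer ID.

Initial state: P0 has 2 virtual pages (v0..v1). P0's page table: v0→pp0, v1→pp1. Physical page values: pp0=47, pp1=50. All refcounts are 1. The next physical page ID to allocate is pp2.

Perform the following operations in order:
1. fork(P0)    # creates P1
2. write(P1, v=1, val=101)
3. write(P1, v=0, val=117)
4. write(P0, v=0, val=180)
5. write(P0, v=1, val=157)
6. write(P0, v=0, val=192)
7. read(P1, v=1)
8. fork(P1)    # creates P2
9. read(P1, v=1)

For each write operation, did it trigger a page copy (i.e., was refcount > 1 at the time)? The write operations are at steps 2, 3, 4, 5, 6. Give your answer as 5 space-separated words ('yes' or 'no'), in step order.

Op 1: fork(P0) -> P1. 2 ppages; refcounts: pp0:2 pp1:2
Op 2: write(P1, v1, 101). refcount(pp1)=2>1 -> COPY to pp2. 3 ppages; refcounts: pp0:2 pp1:1 pp2:1
Op 3: write(P1, v0, 117). refcount(pp0)=2>1 -> COPY to pp3. 4 ppages; refcounts: pp0:1 pp1:1 pp2:1 pp3:1
Op 4: write(P0, v0, 180). refcount(pp0)=1 -> write in place. 4 ppages; refcounts: pp0:1 pp1:1 pp2:1 pp3:1
Op 5: write(P0, v1, 157). refcount(pp1)=1 -> write in place. 4 ppages; refcounts: pp0:1 pp1:1 pp2:1 pp3:1
Op 6: write(P0, v0, 192). refcount(pp0)=1 -> write in place. 4 ppages; refcounts: pp0:1 pp1:1 pp2:1 pp3:1
Op 7: read(P1, v1) -> 101. No state change.
Op 8: fork(P1) -> P2. 4 ppages; refcounts: pp0:1 pp1:1 pp2:2 pp3:2
Op 9: read(P1, v1) -> 101. No state change.

yes yes no no no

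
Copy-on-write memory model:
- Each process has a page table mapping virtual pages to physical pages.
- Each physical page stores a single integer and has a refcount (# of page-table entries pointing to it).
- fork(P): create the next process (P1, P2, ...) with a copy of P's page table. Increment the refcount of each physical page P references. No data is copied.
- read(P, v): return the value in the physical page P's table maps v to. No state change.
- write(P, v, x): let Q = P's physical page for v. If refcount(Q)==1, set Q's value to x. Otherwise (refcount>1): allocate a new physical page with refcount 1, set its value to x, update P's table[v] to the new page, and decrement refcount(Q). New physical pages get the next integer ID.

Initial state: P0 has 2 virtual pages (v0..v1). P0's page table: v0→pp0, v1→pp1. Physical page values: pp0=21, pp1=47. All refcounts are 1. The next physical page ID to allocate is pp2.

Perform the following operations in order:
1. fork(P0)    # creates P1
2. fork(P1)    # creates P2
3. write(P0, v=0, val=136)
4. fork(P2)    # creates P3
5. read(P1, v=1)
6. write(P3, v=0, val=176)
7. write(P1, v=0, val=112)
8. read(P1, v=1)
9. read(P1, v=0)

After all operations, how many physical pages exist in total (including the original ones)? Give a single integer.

Op 1: fork(P0) -> P1. 2 ppages; refcounts: pp0:2 pp1:2
Op 2: fork(P1) -> P2. 2 ppages; refcounts: pp0:3 pp1:3
Op 3: write(P0, v0, 136). refcount(pp0)=3>1 -> COPY to pp2. 3 ppages; refcounts: pp0:2 pp1:3 pp2:1
Op 4: fork(P2) -> P3. 3 ppages; refcounts: pp0:3 pp1:4 pp2:1
Op 5: read(P1, v1) -> 47. No state change.
Op 6: write(P3, v0, 176). refcount(pp0)=3>1 -> COPY to pp3. 4 ppages; refcounts: pp0:2 pp1:4 pp2:1 pp3:1
Op 7: write(P1, v0, 112). refcount(pp0)=2>1 -> COPY to pp4. 5 ppages; refcounts: pp0:1 pp1:4 pp2:1 pp3:1 pp4:1
Op 8: read(P1, v1) -> 47. No state change.
Op 9: read(P1, v0) -> 112. No state change.

Answer: 5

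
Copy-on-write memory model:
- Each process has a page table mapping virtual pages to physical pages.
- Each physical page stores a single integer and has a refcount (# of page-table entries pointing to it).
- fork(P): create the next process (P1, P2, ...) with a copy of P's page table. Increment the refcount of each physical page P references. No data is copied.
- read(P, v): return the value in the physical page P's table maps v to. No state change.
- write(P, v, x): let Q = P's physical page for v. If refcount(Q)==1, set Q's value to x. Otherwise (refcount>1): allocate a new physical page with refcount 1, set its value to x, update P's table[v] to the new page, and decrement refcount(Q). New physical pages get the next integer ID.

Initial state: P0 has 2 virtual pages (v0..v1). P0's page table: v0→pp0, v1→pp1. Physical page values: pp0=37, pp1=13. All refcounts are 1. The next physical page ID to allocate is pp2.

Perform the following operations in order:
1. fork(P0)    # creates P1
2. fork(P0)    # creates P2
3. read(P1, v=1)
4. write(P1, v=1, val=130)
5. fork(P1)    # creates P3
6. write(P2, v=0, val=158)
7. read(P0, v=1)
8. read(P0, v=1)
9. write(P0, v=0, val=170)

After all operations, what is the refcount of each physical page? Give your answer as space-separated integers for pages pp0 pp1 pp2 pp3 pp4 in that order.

Op 1: fork(P0) -> P1. 2 ppages; refcounts: pp0:2 pp1:2
Op 2: fork(P0) -> P2. 2 ppages; refcounts: pp0:3 pp1:3
Op 3: read(P1, v1) -> 13. No state change.
Op 4: write(P1, v1, 130). refcount(pp1)=3>1 -> COPY to pp2. 3 ppages; refcounts: pp0:3 pp1:2 pp2:1
Op 5: fork(P1) -> P3. 3 ppages; refcounts: pp0:4 pp1:2 pp2:2
Op 6: write(P2, v0, 158). refcount(pp0)=4>1 -> COPY to pp3. 4 ppages; refcounts: pp0:3 pp1:2 pp2:2 pp3:1
Op 7: read(P0, v1) -> 13. No state change.
Op 8: read(P0, v1) -> 13. No state change.
Op 9: write(P0, v0, 170). refcount(pp0)=3>1 -> COPY to pp4. 5 ppages; refcounts: pp0:2 pp1:2 pp2:2 pp3:1 pp4:1

Answer: 2 2 2 1 1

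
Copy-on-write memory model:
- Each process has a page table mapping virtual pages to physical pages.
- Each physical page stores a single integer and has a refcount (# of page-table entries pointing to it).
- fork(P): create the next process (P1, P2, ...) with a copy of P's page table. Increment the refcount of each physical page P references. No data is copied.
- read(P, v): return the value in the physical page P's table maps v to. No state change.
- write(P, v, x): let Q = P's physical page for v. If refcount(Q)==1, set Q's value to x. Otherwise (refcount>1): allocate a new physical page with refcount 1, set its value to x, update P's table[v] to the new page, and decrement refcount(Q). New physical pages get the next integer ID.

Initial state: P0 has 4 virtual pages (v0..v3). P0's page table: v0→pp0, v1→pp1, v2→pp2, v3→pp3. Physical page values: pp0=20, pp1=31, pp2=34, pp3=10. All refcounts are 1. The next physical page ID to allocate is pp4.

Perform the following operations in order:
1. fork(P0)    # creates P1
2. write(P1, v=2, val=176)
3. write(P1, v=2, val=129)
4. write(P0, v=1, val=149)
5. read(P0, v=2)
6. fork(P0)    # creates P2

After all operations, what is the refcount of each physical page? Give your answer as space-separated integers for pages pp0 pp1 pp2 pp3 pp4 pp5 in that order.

Answer: 3 1 2 3 1 2

Derivation:
Op 1: fork(P0) -> P1. 4 ppages; refcounts: pp0:2 pp1:2 pp2:2 pp3:2
Op 2: write(P1, v2, 176). refcount(pp2)=2>1 -> COPY to pp4. 5 ppages; refcounts: pp0:2 pp1:2 pp2:1 pp3:2 pp4:1
Op 3: write(P1, v2, 129). refcount(pp4)=1 -> write in place. 5 ppages; refcounts: pp0:2 pp1:2 pp2:1 pp3:2 pp4:1
Op 4: write(P0, v1, 149). refcount(pp1)=2>1 -> COPY to pp5. 6 ppages; refcounts: pp0:2 pp1:1 pp2:1 pp3:2 pp4:1 pp5:1
Op 5: read(P0, v2) -> 34. No state change.
Op 6: fork(P0) -> P2. 6 ppages; refcounts: pp0:3 pp1:1 pp2:2 pp3:3 pp4:1 pp5:2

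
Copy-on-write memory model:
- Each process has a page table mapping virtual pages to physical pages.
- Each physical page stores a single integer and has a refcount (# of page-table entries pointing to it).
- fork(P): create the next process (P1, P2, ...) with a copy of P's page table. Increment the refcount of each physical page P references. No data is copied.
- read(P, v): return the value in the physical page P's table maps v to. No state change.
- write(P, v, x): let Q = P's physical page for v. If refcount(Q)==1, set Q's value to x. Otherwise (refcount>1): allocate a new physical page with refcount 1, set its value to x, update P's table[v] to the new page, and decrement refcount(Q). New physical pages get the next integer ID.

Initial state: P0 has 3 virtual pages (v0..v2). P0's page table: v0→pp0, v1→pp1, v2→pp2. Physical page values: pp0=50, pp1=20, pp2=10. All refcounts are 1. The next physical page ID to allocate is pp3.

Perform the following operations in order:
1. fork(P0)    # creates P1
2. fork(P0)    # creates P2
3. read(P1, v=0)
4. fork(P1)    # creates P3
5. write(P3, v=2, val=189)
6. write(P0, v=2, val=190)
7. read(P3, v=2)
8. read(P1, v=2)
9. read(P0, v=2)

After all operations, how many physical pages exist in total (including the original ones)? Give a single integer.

Op 1: fork(P0) -> P1. 3 ppages; refcounts: pp0:2 pp1:2 pp2:2
Op 2: fork(P0) -> P2. 3 ppages; refcounts: pp0:3 pp1:3 pp2:3
Op 3: read(P1, v0) -> 50. No state change.
Op 4: fork(P1) -> P3. 3 ppages; refcounts: pp0:4 pp1:4 pp2:4
Op 5: write(P3, v2, 189). refcount(pp2)=4>1 -> COPY to pp3. 4 ppages; refcounts: pp0:4 pp1:4 pp2:3 pp3:1
Op 6: write(P0, v2, 190). refcount(pp2)=3>1 -> COPY to pp4. 5 ppages; refcounts: pp0:4 pp1:4 pp2:2 pp3:1 pp4:1
Op 7: read(P3, v2) -> 189. No state change.
Op 8: read(P1, v2) -> 10. No state change.
Op 9: read(P0, v2) -> 190. No state change.

Answer: 5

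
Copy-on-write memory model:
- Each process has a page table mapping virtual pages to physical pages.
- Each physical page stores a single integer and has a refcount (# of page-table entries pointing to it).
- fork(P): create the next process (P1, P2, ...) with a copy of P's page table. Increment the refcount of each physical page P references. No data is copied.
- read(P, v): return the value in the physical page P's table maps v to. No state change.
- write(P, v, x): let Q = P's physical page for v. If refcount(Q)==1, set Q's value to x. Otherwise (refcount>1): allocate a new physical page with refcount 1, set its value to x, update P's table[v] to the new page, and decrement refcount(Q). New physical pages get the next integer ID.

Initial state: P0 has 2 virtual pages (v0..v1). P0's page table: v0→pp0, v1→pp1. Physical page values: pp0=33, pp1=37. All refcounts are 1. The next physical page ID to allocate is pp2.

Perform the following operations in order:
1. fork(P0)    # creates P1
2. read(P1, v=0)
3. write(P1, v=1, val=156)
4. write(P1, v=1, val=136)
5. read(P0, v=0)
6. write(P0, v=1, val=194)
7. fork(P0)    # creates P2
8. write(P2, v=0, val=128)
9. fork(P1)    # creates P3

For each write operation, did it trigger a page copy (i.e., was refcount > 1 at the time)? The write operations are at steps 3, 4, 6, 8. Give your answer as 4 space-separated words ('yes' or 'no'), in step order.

Op 1: fork(P0) -> P1. 2 ppages; refcounts: pp0:2 pp1:2
Op 2: read(P1, v0) -> 33. No state change.
Op 3: write(P1, v1, 156). refcount(pp1)=2>1 -> COPY to pp2. 3 ppages; refcounts: pp0:2 pp1:1 pp2:1
Op 4: write(P1, v1, 136). refcount(pp2)=1 -> write in place. 3 ppages; refcounts: pp0:2 pp1:1 pp2:1
Op 5: read(P0, v0) -> 33. No state change.
Op 6: write(P0, v1, 194). refcount(pp1)=1 -> write in place. 3 ppages; refcounts: pp0:2 pp1:1 pp2:1
Op 7: fork(P0) -> P2. 3 ppages; refcounts: pp0:3 pp1:2 pp2:1
Op 8: write(P2, v0, 128). refcount(pp0)=3>1 -> COPY to pp3. 4 ppages; refcounts: pp0:2 pp1:2 pp2:1 pp3:1
Op 9: fork(P1) -> P3. 4 ppages; refcounts: pp0:3 pp1:2 pp2:2 pp3:1

yes no no yes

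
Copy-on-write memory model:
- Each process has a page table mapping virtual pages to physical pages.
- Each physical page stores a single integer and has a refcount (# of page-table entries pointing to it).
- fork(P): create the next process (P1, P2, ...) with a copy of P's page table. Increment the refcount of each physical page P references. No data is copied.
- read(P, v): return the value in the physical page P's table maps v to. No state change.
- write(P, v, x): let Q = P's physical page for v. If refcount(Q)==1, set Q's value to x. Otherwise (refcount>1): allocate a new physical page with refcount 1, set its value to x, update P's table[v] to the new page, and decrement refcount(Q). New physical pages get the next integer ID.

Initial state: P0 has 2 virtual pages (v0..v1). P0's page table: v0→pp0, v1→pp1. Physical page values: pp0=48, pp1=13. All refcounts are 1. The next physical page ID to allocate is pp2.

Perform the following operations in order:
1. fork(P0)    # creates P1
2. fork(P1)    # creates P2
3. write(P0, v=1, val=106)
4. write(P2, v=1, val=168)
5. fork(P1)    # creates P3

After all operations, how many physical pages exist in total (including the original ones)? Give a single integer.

Answer: 4

Derivation:
Op 1: fork(P0) -> P1. 2 ppages; refcounts: pp0:2 pp1:2
Op 2: fork(P1) -> P2. 2 ppages; refcounts: pp0:3 pp1:3
Op 3: write(P0, v1, 106). refcount(pp1)=3>1 -> COPY to pp2. 3 ppages; refcounts: pp0:3 pp1:2 pp2:1
Op 4: write(P2, v1, 168). refcount(pp1)=2>1 -> COPY to pp3. 4 ppages; refcounts: pp0:3 pp1:1 pp2:1 pp3:1
Op 5: fork(P1) -> P3. 4 ppages; refcounts: pp0:4 pp1:2 pp2:1 pp3:1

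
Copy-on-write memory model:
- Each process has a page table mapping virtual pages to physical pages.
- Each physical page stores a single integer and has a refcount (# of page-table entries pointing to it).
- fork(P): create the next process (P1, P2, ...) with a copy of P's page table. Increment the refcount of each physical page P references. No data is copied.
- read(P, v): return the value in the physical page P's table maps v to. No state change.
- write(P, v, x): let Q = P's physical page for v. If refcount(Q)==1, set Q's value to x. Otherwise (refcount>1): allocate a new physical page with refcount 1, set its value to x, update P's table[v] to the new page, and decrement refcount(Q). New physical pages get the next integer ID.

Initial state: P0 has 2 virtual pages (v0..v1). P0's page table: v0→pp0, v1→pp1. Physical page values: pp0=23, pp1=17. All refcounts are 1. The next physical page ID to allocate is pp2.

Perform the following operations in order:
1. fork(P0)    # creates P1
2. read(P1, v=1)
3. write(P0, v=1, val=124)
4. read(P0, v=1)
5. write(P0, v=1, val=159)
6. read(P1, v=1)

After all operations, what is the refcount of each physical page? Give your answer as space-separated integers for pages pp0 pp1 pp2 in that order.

Answer: 2 1 1

Derivation:
Op 1: fork(P0) -> P1. 2 ppages; refcounts: pp0:2 pp1:2
Op 2: read(P1, v1) -> 17. No state change.
Op 3: write(P0, v1, 124). refcount(pp1)=2>1 -> COPY to pp2. 3 ppages; refcounts: pp0:2 pp1:1 pp2:1
Op 4: read(P0, v1) -> 124. No state change.
Op 5: write(P0, v1, 159). refcount(pp2)=1 -> write in place. 3 ppages; refcounts: pp0:2 pp1:1 pp2:1
Op 6: read(P1, v1) -> 17. No state change.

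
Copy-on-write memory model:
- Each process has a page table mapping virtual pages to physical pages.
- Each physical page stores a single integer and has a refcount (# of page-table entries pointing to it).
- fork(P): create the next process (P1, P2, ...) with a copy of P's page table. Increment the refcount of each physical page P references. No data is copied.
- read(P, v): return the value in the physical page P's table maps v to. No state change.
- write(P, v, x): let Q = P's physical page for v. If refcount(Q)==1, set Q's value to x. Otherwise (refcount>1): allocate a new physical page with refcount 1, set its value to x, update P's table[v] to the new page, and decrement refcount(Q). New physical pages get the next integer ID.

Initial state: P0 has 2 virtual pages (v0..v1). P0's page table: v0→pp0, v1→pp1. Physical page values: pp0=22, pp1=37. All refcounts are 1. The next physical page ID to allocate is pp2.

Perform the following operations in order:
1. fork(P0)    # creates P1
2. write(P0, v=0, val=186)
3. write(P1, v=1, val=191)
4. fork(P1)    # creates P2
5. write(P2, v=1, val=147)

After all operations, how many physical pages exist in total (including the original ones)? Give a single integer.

Answer: 5

Derivation:
Op 1: fork(P0) -> P1. 2 ppages; refcounts: pp0:2 pp1:2
Op 2: write(P0, v0, 186). refcount(pp0)=2>1 -> COPY to pp2. 3 ppages; refcounts: pp0:1 pp1:2 pp2:1
Op 3: write(P1, v1, 191). refcount(pp1)=2>1 -> COPY to pp3. 4 ppages; refcounts: pp0:1 pp1:1 pp2:1 pp3:1
Op 4: fork(P1) -> P2. 4 ppages; refcounts: pp0:2 pp1:1 pp2:1 pp3:2
Op 5: write(P2, v1, 147). refcount(pp3)=2>1 -> COPY to pp4. 5 ppages; refcounts: pp0:2 pp1:1 pp2:1 pp3:1 pp4:1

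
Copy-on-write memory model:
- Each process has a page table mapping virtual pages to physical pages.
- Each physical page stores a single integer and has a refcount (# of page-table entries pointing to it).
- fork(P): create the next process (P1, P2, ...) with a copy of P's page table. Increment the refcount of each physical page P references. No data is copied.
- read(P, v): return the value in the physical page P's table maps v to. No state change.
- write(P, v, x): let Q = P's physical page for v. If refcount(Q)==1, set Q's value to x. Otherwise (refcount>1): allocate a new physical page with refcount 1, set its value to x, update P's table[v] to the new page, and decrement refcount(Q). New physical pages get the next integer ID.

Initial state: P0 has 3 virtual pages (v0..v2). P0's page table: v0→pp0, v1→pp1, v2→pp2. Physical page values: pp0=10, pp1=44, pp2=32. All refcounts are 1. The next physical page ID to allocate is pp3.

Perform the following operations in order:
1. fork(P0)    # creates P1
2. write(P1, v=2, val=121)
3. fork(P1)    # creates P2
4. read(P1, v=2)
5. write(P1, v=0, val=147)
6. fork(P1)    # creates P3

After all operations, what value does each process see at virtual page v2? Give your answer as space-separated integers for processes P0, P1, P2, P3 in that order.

Op 1: fork(P0) -> P1. 3 ppages; refcounts: pp0:2 pp1:2 pp2:2
Op 2: write(P1, v2, 121). refcount(pp2)=2>1 -> COPY to pp3. 4 ppages; refcounts: pp0:2 pp1:2 pp2:1 pp3:1
Op 3: fork(P1) -> P2. 4 ppages; refcounts: pp0:3 pp1:3 pp2:1 pp3:2
Op 4: read(P1, v2) -> 121. No state change.
Op 5: write(P1, v0, 147). refcount(pp0)=3>1 -> COPY to pp4. 5 ppages; refcounts: pp0:2 pp1:3 pp2:1 pp3:2 pp4:1
Op 6: fork(P1) -> P3. 5 ppages; refcounts: pp0:2 pp1:4 pp2:1 pp3:3 pp4:2
P0: v2 -> pp2 = 32
P1: v2 -> pp3 = 121
P2: v2 -> pp3 = 121
P3: v2 -> pp3 = 121

Answer: 32 121 121 121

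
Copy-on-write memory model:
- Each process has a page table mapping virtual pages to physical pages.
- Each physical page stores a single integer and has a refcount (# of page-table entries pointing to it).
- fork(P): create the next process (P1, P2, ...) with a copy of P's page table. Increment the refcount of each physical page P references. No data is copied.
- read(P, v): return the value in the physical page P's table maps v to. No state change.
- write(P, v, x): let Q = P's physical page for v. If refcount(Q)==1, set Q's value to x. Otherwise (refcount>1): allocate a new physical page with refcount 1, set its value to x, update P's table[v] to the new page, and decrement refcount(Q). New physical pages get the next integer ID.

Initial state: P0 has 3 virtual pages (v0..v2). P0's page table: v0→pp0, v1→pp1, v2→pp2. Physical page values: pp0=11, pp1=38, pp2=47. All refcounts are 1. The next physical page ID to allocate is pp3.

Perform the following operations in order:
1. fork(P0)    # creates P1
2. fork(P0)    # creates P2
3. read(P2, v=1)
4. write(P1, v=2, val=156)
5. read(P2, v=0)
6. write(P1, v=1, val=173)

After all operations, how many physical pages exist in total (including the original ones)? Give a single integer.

Answer: 5

Derivation:
Op 1: fork(P0) -> P1. 3 ppages; refcounts: pp0:2 pp1:2 pp2:2
Op 2: fork(P0) -> P2. 3 ppages; refcounts: pp0:3 pp1:3 pp2:3
Op 3: read(P2, v1) -> 38. No state change.
Op 4: write(P1, v2, 156). refcount(pp2)=3>1 -> COPY to pp3. 4 ppages; refcounts: pp0:3 pp1:3 pp2:2 pp3:1
Op 5: read(P2, v0) -> 11. No state change.
Op 6: write(P1, v1, 173). refcount(pp1)=3>1 -> COPY to pp4. 5 ppages; refcounts: pp0:3 pp1:2 pp2:2 pp3:1 pp4:1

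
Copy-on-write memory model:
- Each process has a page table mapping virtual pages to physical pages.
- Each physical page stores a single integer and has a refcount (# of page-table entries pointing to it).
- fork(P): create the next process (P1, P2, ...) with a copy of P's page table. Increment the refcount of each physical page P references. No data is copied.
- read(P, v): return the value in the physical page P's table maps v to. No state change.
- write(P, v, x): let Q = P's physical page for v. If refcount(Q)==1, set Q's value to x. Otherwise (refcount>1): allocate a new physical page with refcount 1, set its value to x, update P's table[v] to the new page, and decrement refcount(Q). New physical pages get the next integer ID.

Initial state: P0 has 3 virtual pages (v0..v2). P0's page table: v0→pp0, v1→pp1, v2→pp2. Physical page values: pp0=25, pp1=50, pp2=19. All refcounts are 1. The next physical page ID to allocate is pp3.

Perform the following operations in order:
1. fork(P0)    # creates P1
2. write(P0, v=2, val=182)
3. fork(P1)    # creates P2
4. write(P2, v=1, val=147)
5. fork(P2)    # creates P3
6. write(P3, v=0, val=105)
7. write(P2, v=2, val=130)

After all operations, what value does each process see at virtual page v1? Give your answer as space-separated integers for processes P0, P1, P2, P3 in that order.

Answer: 50 50 147 147

Derivation:
Op 1: fork(P0) -> P1. 3 ppages; refcounts: pp0:2 pp1:2 pp2:2
Op 2: write(P0, v2, 182). refcount(pp2)=2>1 -> COPY to pp3. 4 ppages; refcounts: pp0:2 pp1:2 pp2:1 pp3:1
Op 3: fork(P1) -> P2. 4 ppages; refcounts: pp0:3 pp1:3 pp2:2 pp3:1
Op 4: write(P2, v1, 147). refcount(pp1)=3>1 -> COPY to pp4. 5 ppages; refcounts: pp0:3 pp1:2 pp2:2 pp3:1 pp4:1
Op 5: fork(P2) -> P3. 5 ppages; refcounts: pp0:4 pp1:2 pp2:3 pp3:1 pp4:2
Op 6: write(P3, v0, 105). refcount(pp0)=4>1 -> COPY to pp5. 6 ppages; refcounts: pp0:3 pp1:2 pp2:3 pp3:1 pp4:2 pp5:1
Op 7: write(P2, v2, 130). refcount(pp2)=3>1 -> COPY to pp6. 7 ppages; refcounts: pp0:3 pp1:2 pp2:2 pp3:1 pp4:2 pp5:1 pp6:1
P0: v1 -> pp1 = 50
P1: v1 -> pp1 = 50
P2: v1 -> pp4 = 147
P3: v1 -> pp4 = 147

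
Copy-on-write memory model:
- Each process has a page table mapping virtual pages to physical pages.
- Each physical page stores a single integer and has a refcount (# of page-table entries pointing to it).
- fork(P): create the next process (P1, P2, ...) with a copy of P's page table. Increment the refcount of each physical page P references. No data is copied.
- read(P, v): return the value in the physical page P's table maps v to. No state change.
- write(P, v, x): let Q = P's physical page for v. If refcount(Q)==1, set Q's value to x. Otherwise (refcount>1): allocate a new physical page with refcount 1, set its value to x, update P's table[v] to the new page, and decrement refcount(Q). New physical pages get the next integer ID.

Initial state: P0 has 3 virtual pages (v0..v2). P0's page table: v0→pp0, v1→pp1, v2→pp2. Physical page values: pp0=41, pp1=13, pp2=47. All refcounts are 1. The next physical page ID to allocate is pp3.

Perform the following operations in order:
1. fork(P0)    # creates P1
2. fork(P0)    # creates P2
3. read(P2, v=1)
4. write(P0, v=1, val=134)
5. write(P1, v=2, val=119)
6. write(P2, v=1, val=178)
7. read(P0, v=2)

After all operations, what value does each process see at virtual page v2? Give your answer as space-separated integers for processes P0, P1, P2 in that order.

Op 1: fork(P0) -> P1. 3 ppages; refcounts: pp0:2 pp1:2 pp2:2
Op 2: fork(P0) -> P2. 3 ppages; refcounts: pp0:3 pp1:3 pp2:3
Op 3: read(P2, v1) -> 13. No state change.
Op 4: write(P0, v1, 134). refcount(pp1)=3>1 -> COPY to pp3. 4 ppages; refcounts: pp0:3 pp1:2 pp2:3 pp3:1
Op 5: write(P1, v2, 119). refcount(pp2)=3>1 -> COPY to pp4. 5 ppages; refcounts: pp0:3 pp1:2 pp2:2 pp3:1 pp4:1
Op 6: write(P2, v1, 178). refcount(pp1)=2>1 -> COPY to pp5. 6 ppages; refcounts: pp0:3 pp1:1 pp2:2 pp3:1 pp4:1 pp5:1
Op 7: read(P0, v2) -> 47. No state change.
P0: v2 -> pp2 = 47
P1: v2 -> pp4 = 119
P2: v2 -> pp2 = 47

Answer: 47 119 47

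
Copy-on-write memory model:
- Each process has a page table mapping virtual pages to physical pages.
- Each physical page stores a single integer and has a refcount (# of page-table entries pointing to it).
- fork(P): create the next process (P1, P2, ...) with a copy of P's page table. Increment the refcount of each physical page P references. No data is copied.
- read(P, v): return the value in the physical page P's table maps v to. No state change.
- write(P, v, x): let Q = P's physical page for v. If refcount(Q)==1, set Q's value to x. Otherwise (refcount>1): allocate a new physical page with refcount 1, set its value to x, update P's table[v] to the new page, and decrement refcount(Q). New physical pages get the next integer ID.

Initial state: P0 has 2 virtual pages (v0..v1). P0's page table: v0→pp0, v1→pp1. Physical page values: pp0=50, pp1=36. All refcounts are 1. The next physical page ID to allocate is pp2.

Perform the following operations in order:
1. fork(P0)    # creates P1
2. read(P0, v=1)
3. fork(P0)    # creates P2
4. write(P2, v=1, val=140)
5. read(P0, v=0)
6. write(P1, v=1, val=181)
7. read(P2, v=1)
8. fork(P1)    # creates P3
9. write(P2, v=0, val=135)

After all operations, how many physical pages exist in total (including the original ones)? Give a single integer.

Answer: 5

Derivation:
Op 1: fork(P0) -> P1. 2 ppages; refcounts: pp0:2 pp1:2
Op 2: read(P0, v1) -> 36. No state change.
Op 3: fork(P0) -> P2. 2 ppages; refcounts: pp0:3 pp1:3
Op 4: write(P2, v1, 140). refcount(pp1)=3>1 -> COPY to pp2. 3 ppages; refcounts: pp0:3 pp1:2 pp2:1
Op 5: read(P0, v0) -> 50. No state change.
Op 6: write(P1, v1, 181). refcount(pp1)=2>1 -> COPY to pp3. 4 ppages; refcounts: pp0:3 pp1:1 pp2:1 pp3:1
Op 7: read(P2, v1) -> 140. No state change.
Op 8: fork(P1) -> P3. 4 ppages; refcounts: pp0:4 pp1:1 pp2:1 pp3:2
Op 9: write(P2, v0, 135). refcount(pp0)=4>1 -> COPY to pp4. 5 ppages; refcounts: pp0:3 pp1:1 pp2:1 pp3:2 pp4:1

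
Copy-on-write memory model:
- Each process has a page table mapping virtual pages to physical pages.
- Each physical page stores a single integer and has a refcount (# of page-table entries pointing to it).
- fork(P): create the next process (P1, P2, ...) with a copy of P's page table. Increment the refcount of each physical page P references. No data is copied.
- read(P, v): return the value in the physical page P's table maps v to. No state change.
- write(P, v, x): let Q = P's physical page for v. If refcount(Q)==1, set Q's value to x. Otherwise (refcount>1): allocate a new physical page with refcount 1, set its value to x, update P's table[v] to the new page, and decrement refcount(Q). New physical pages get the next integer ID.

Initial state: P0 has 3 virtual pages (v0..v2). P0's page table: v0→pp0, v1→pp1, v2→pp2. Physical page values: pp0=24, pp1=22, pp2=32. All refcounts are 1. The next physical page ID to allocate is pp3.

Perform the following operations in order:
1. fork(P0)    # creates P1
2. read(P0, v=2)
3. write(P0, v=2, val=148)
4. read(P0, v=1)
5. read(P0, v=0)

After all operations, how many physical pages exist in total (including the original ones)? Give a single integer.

Answer: 4

Derivation:
Op 1: fork(P0) -> P1. 3 ppages; refcounts: pp0:2 pp1:2 pp2:2
Op 2: read(P0, v2) -> 32. No state change.
Op 3: write(P0, v2, 148). refcount(pp2)=2>1 -> COPY to pp3. 4 ppages; refcounts: pp0:2 pp1:2 pp2:1 pp3:1
Op 4: read(P0, v1) -> 22. No state change.
Op 5: read(P0, v0) -> 24. No state change.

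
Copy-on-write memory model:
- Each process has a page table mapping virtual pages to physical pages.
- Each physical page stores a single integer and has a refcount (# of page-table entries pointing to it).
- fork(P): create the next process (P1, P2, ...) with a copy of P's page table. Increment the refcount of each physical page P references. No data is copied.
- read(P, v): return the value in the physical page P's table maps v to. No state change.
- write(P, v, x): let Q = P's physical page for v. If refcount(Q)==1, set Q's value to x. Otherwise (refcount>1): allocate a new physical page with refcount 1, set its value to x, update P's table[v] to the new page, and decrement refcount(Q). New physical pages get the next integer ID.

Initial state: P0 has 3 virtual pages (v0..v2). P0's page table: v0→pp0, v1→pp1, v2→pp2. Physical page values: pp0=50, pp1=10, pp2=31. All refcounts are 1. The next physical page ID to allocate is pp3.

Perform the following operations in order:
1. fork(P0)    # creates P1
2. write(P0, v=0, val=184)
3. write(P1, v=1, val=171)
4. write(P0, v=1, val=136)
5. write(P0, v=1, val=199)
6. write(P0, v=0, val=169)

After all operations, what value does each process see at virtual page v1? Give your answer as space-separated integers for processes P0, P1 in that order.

Op 1: fork(P0) -> P1. 3 ppages; refcounts: pp0:2 pp1:2 pp2:2
Op 2: write(P0, v0, 184). refcount(pp0)=2>1 -> COPY to pp3. 4 ppages; refcounts: pp0:1 pp1:2 pp2:2 pp3:1
Op 3: write(P1, v1, 171). refcount(pp1)=2>1 -> COPY to pp4. 5 ppages; refcounts: pp0:1 pp1:1 pp2:2 pp3:1 pp4:1
Op 4: write(P0, v1, 136). refcount(pp1)=1 -> write in place. 5 ppages; refcounts: pp0:1 pp1:1 pp2:2 pp3:1 pp4:1
Op 5: write(P0, v1, 199). refcount(pp1)=1 -> write in place. 5 ppages; refcounts: pp0:1 pp1:1 pp2:2 pp3:1 pp4:1
Op 6: write(P0, v0, 169). refcount(pp3)=1 -> write in place. 5 ppages; refcounts: pp0:1 pp1:1 pp2:2 pp3:1 pp4:1
P0: v1 -> pp1 = 199
P1: v1 -> pp4 = 171

Answer: 199 171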